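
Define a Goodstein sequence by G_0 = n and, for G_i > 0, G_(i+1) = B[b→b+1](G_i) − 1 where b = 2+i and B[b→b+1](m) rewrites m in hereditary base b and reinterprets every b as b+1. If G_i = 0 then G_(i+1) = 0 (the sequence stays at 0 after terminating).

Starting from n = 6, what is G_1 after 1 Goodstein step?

29

6 —HB2→ 2^2 + 2 —bump→ 3^3 + 3 = 30 —(−1)→ 29
29 —HB3→ 3^3 + 2 —bump→ 4^4 + 2 = 258 —(−1)→ 257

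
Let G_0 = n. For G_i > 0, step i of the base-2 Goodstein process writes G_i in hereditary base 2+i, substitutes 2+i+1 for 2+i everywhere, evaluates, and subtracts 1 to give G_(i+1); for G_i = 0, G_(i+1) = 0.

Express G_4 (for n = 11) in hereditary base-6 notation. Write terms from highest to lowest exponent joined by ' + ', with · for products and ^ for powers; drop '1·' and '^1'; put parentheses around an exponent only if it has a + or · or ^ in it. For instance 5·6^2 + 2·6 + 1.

6^(6 + 1) + 1

(0) 11|_2 = 2^(2 + 1) + 2 + 1 ↦ 3^(3 + 1) + 3 + 1|_3 = 85 ⇒ 84
(1) 84|_3 = 3^(3 + 1) + 3 ↦ 4^(4 + 1) + 4|_4 = 1028 ⇒ 1027
(2) 1027|_4 = 4^(4 + 1) + 3 ↦ 5^(5 + 1) + 3|_5 = 15628 ⇒ 15627
(3) 15627|_5 = 5^(5 + 1) + 2 ↦ 6^(6 + 1) + 2|_6 = 279938 ⇒ 279937
(4) 279937|_6 = 6^(6 + 1) + 1 ↦ 7^(7 + 1) + 1|_7 = 5764802 ⇒ 5764801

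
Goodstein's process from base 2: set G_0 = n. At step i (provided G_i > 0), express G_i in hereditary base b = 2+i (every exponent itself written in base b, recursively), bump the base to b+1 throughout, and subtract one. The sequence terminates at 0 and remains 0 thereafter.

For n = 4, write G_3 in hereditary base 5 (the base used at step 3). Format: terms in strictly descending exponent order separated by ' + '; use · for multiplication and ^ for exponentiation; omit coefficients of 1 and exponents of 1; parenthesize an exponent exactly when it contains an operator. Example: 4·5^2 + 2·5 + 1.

2·5^2 + 2·5

G_0 = 4. HB_2(4) = 2^2. Bump = 27. G_1 = 26.
G_1 = 26. HB_3(26) = 2·3^2 + 2·3 + 2. Bump = 42. G_2 = 41.
G_2 = 41. HB_4(41) = 2·4^2 + 2·4 + 1. Bump = 61. G_3 = 60.
G_3 = 60. HB_5(60) = 2·5^2 + 2·5. Bump = 84. G_4 = 83.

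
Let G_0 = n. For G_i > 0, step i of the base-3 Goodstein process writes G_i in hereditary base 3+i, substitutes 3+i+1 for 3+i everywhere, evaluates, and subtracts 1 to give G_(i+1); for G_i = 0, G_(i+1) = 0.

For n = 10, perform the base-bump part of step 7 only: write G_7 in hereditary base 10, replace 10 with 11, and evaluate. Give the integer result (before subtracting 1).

42

G_0 = 10. HB_3(10) = 3^2 + 1. Bump = 17. G_1 = 16.
G_1 = 16. HB_4(16) = 4^2. Bump = 25. G_2 = 24.
G_2 = 24. HB_5(24) = 4·5 + 4. Bump = 28. G_3 = 27.
G_3 = 27. HB_6(27) = 4·6 + 3. Bump = 31. G_4 = 30.
G_4 = 30. HB_7(30) = 4·7 + 2. Bump = 34. G_5 = 33.
G_5 = 33. HB_8(33) = 4·8 + 1. Bump = 37. G_6 = 36.
G_6 = 36. HB_9(36) = 4·9. Bump = 40. G_7 = 39.
G_7 = 39. HB_10(39) = 3·10 + 9. Bump = 42. G_8 = 41.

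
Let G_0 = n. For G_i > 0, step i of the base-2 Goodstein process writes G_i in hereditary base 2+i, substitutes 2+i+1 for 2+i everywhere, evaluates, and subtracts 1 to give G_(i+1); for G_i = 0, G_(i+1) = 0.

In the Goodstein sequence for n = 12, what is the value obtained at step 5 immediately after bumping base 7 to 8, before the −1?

(0) 12|_2 = 2^(2 + 1) + 2^2 ↦ 3^(3 + 1) + 3^3|_3 = 108 ⇒ 107
(1) 107|_3 = 3^(3 + 1) + 2·3^2 + 2·3 + 2 ↦ 4^(4 + 1) + 2·4^2 + 2·4 + 2|_4 = 1066 ⇒ 1065
(2) 1065|_4 = 4^(4 + 1) + 2·4^2 + 2·4 + 1 ↦ 5^(5 + 1) + 2·5^2 + 2·5 + 1|_5 = 15686 ⇒ 15685
(3) 15685|_5 = 5^(5 + 1) + 2·5^2 + 2·5 ↦ 6^(6 + 1) + 2·6^2 + 2·6|_6 = 280020 ⇒ 280019
(4) 280019|_6 = 6^(6 + 1) + 2·6^2 + 6 + 5 ↦ 7^(7 + 1) + 2·7^2 + 7 + 5|_7 = 5764911 ⇒ 5764910
(5) 5764910|_7 = 7^(7 + 1) + 2·7^2 + 7 + 4 ↦ 8^(8 + 1) + 2·8^2 + 8 + 4|_8 = 134217868 ⇒ 134217867

134217868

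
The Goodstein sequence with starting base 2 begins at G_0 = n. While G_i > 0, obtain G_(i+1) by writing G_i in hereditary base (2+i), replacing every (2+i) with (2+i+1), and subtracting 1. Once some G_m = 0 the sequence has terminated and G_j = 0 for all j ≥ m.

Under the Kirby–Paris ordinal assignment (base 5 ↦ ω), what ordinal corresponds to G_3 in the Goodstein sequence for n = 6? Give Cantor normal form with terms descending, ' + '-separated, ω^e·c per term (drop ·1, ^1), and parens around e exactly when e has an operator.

ω^ω

base 2: 6 = 2^2 + 2; at 3: 3^3 + 3 = 30; next = 29
base 3: 29 = 3^3 + 2; at 4: 4^4 + 2 = 258; next = 257
base 4: 257 = 4^4 + 1; at 5: 5^5 + 1 = 3126; next = 3125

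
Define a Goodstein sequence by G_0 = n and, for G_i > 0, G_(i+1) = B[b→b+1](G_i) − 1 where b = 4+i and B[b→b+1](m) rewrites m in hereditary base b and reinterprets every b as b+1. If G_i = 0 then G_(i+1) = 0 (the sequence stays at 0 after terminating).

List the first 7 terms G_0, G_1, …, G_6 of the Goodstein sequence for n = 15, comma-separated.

15 —HB4→ 3·4 + 3 —bump→ 3·5 + 3 = 18 —(−1)→ 17
17 —HB5→ 3·5 + 2 —bump→ 3·6 + 2 = 20 —(−1)→ 19
19 —HB6→ 3·6 + 1 —bump→ 3·7 + 1 = 22 —(−1)→ 21
21 —HB7→ 3·7 —bump→ 3·8 = 24 —(−1)→ 23
23 —HB8→ 2·8 + 7 —bump→ 2·9 + 7 = 25 —(−1)→ 24
24 —HB9→ 2·9 + 6 —bump→ 2·10 + 6 = 26 —(−1)→ 25

15, 17, 19, 21, 23, 24, 25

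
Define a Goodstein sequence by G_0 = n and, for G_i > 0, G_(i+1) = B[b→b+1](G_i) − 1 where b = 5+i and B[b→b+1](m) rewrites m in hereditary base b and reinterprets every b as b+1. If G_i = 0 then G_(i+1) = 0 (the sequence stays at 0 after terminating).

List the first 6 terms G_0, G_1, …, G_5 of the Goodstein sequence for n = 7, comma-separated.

(0) 7|_5 = 5 + 2 ↦ 6 + 2|_6 = 8 ⇒ 7
(1) 7|_6 = 6 + 1 ↦ 7 + 1|_7 = 8 ⇒ 7
(2) 7|_7 = 7 ↦ 8|_8 = 8 ⇒ 7
(3) 7|_8 = 7 ↦ 7|_9 = 7 ⇒ 6
(4) 6|_9 = 6 ↦ 6|_10 = 6 ⇒ 5

7, 7, 7, 7, 6, 5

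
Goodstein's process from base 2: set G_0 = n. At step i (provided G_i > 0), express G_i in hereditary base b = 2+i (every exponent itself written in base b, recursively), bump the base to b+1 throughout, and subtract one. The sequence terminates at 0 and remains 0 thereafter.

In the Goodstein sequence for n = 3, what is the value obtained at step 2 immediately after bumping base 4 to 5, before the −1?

step 0: 3 = 2 + 1; sub 3 for 2: 3 + 1; = 4; G_1 = 4−1 = 3
step 1: 3 = 3; sub 4 for 3: 4; = 4; G_2 = 4−1 = 3
step 2: 3 = 3; sub 5 for 4: 3; = 3; G_3 = 3−1 = 2

3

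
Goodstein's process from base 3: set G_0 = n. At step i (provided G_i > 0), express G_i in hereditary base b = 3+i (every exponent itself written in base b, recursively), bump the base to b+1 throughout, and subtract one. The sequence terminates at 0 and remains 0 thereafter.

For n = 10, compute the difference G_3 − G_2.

10 —HB3→ 3^2 + 1 —bump→ 4^2 + 1 = 17 —(−1)→ 16
16 —HB4→ 4^2 —bump→ 5^2 = 25 —(−1)→ 24
24 —HB5→ 4·5 + 4 —bump→ 4·6 + 4 = 28 —(−1)→ 27

3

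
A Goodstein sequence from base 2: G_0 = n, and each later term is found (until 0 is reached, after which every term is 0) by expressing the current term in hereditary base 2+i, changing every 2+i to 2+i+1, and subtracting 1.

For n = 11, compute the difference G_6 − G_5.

128452926

i=0: 11 = 2^(2 + 1) + 2 + 1 (b=2); 2→3: 3^(3 + 1) + 3 + 1 = 85; 85−1 = 84
i=1: 84 = 3^(3 + 1) + 3 (b=3); 3→4: 4^(4 + 1) + 4 = 1028; 1028−1 = 1027
i=2: 1027 = 4^(4 + 1) + 3 (b=4); 4→5: 5^(5 + 1) + 3 = 15628; 15628−1 = 15627
i=3: 15627 = 5^(5 + 1) + 2 (b=5); 5→6: 6^(6 + 1) + 2 = 279938; 279938−1 = 279937
i=4: 279937 = 6^(6 + 1) + 1 (b=6); 6→7: 7^(7 + 1) + 1 = 5764802; 5764802−1 = 5764801
i=5: 5764801 = 7^(7 + 1) (b=7); 7→8: 8^(8 + 1) = 134217728; 134217728−1 = 134217727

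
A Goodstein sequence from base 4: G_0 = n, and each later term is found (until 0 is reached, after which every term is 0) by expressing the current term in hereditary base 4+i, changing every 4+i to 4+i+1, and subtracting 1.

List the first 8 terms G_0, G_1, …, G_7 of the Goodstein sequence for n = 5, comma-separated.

5 —HB4→ 4 + 1 —bump→ 5 + 1 = 6 —(−1)→ 5
5 —HB5→ 5 —bump→ 6 = 6 —(−1)→ 5
5 —HB6→ 5 —bump→ 5 = 5 —(−1)→ 4
4 —HB7→ 4 —bump→ 4 = 4 —(−1)→ 3
3 —HB8→ 3 —bump→ 3 = 3 —(−1)→ 2
2 —HB9→ 2 —bump→ 2 = 2 —(−1)→ 1
1 —HB10→ 1 —bump→ 1 = 1 —(−1)→ 0

5, 5, 5, 4, 3, 2, 1, 0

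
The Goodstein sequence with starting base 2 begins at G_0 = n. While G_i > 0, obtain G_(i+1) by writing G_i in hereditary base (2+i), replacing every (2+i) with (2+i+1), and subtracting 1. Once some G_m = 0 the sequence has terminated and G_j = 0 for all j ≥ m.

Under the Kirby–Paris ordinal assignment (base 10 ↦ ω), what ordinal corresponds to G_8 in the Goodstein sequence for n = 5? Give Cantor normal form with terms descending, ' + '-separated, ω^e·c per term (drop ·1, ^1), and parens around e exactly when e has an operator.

[0] 5 ≡ 2^2 + 1 (base 2). Lift 3: 28. −1: 27.
[1] 27 ≡ 3^3 (base 3). Lift 4: 256. −1: 255.
[2] 255 ≡ 3·4^3 + 3·4^2 + 3·4 + 3 (base 4). Lift 5: 468. −1: 467.
[3] 467 ≡ 3·5^3 + 3·5^2 + 3·5 + 2 (base 5). Lift 6: 776. −1: 775.
[4] 775 ≡ 3·6^3 + 3·6^2 + 3·6 + 1 (base 6). Lift 7: 1198. −1: 1197.
[5] 1197 ≡ 3·7^3 + 3·7^2 + 3·7 (base 7). Lift 8: 1752. −1: 1751.
[6] 1751 ≡ 3·8^3 + 3·8^2 + 2·8 + 7 (base 8). Lift 9: 2455. −1: 2454.
[7] 2454 ≡ 3·9^3 + 3·9^2 + 2·9 + 6 (base 9). Lift 10: 3326. −1: 3325.
[8] 3325 ≡ 3·10^3 + 3·10^2 + 2·10 + 5 (base 10). Lift 11: 4383. −1: 4382.

ω^3·3 + ω^2·3 + ω·2 + 5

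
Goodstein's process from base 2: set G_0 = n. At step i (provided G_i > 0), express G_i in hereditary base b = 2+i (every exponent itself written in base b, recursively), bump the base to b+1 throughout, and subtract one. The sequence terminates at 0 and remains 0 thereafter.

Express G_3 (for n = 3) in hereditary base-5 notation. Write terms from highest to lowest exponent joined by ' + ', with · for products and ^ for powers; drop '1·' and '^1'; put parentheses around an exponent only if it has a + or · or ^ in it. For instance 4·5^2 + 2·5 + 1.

base 2: 3 = 2 + 1; at 3: 3 + 1 = 4; next = 3
base 3: 3 = 3; at 4: 4 = 4; next = 3
base 4: 3 = 3; at 5: 3 = 3; next = 2
base 5: 2 = 2; at 6: 2 = 2; next = 1

2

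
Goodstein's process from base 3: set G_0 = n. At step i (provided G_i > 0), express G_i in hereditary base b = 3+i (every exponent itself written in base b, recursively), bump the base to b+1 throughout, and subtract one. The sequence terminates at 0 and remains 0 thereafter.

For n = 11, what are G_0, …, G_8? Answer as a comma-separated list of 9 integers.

11, 17, 25, 35, 39, 43, 47, 51, 55

i=0: 11 = 3^2 + 2 (b=3); 3→4: 4^2 + 2 = 18; 18−1 = 17
i=1: 17 = 4^2 + 1 (b=4); 4→5: 5^2 + 1 = 26; 26−1 = 25
i=2: 25 = 5^2 (b=5); 5→6: 6^2 = 36; 36−1 = 35
i=3: 35 = 5·6 + 5 (b=6); 6→7: 5·7 + 5 = 40; 40−1 = 39
i=4: 39 = 5·7 + 4 (b=7); 7→8: 5·8 + 4 = 44; 44−1 = 43
i=5: 43 = 5·8 + 3 (b=8); 8→9: 5·9 + 3 = 48; 48−1 = 47
i=6: 47 = 5·9 + 2 (b=9); 9→10: 5·10 + 2 = 52; 52−1 = 51
i=7: 51 = 5·10 + 1 (b=10); 10→11: 5·11 + 1 = 56; 56−1 = 55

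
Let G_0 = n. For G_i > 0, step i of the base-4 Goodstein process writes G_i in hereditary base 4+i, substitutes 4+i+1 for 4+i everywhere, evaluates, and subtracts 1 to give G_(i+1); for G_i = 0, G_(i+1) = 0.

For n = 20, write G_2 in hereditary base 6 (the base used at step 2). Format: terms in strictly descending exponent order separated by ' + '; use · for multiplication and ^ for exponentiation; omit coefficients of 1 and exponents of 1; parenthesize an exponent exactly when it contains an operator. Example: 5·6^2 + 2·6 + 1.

6^2 + 3

G_0=20  [base 4] 4^2 + 4  →[4↦5]→  5^2 + 5 = 30  −1 ⇒ G_1=29
G_1=29  [base 5] 5^2 + 4  →[5↦6]→  6^2 + 4 = 40  −1 ⇒ G_2=39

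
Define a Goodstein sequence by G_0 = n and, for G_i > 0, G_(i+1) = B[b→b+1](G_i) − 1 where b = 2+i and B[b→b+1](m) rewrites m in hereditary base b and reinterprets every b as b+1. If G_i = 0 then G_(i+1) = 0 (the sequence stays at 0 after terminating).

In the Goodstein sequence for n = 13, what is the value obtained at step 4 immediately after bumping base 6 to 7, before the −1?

5765999

base 2: 13 = 2^(2 + 1) + 2^2 + 1; at 3: 3^(3 + 1) + 3^3 + 1 = 109; next = 108
base 3: 108 = 3^(3 + 1) + 3^3; at 4: 4^(4 + 1) + 4^4 = 1280; next = 1279
base 4: 1279 = 4^(4 + 1) + 3·4^3 + 3·4^2 + 3·4 + 3; at 5: 5^(5 + 1) + 3·5^3 + 3·5^2 + 3·5 + 3 = 16093; next = 16092
base 5: 16092 = 5^(5 + 1) + 3·5^3 + 3·5^2 + 3·5 + 2; at 6: 6^(6 + 1) + 3·6^3 + 3·6^2 + 3·6 + 2 = 280712; next = 280711
base 6: 280711 = 6^(6 + 1) + 3·6^3 + 3·6^2 + 3·6 + 1; at 7: 7^(7 + 1) + 3·7^3 + 3·7^2 + 3·7 + 1 = 5765999; next = 5765998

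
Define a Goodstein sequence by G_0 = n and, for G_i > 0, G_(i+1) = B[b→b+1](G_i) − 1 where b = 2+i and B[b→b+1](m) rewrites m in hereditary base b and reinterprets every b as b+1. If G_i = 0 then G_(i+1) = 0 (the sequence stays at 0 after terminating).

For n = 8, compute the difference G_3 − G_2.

5757

8 —HB2→ 2^(2 + 1) —bump→ 3^(3 + 1) = 81 —(−1)→ 80
80 —HB3→ 2·3^3 + 2·3^2 + 2·3 + 2 —bump→ 2·4^4 + 2·4^2 + 2·4 + 2 = 554 —(−1)→ 553
553 —HB4→ 2·4^4 + 2·4^2 + 2·4 + 1 —bump→ 2·5^5 + 2·5^2 + 2·5 + 1 = 6311 —(−1)→ 6310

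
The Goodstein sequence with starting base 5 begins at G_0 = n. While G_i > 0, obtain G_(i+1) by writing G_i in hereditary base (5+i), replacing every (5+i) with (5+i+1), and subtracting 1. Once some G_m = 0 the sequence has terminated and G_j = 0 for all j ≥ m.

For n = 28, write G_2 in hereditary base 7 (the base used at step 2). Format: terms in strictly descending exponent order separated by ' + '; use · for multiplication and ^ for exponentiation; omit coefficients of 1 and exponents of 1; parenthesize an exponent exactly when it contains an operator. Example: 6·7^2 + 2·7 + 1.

step 0: 28 = 5^2 + 3; sub 6 for 5: 6^2 + 3; = 39; G_1 = 39−1 = 38
step 1: 38 = 6^2 + 2; sub 7 for 6: 7^2 + 2; = 51; G_2 = 51−1 = 50
step 2: 50 = 7^2 + 1; sub 8 for 7: 8^2 + 1; = 65; G_3 = 65−1 = 64

7^2 + 1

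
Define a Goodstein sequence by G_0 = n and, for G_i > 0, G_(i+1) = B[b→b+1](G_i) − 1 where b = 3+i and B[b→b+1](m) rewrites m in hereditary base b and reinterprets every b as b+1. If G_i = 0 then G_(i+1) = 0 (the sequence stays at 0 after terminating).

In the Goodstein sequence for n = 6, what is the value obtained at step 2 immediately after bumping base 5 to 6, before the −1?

base 3: 6 = 2·3; at 4: 2·4 = 8; next = 7
base 4: 7 = 4 + 3; at 5: 5 + 3 = 8; next = 7
base 5: 7 = 5 + 2; at 6: 6 + 2 = 8; next = 7

8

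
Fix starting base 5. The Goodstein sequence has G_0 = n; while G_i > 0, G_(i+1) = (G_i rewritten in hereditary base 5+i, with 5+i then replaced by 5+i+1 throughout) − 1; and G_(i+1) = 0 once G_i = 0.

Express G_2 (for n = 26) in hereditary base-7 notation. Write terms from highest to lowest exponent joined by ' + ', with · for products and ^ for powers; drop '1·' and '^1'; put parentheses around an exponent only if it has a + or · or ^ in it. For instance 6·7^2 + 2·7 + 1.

6·7 + 6

step 0: 26 = 5^2 + 1; sub 6 for 5: 6^2 + 1; = 37; G_1 = 37−1 = 36
step 1: 36 = 6^2; sub 7 for 6: 7^2; = 49; G_2 = 49−1 = 48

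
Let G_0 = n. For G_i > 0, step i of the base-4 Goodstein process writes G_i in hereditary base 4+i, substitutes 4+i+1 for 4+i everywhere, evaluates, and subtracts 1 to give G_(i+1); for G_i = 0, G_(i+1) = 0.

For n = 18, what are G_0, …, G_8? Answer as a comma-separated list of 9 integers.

step 0: 18 = 4^2 + 2; sub 5 for 4: 5^2 + 2; = 27; G_1 = 27−1 = 26
step 1: 26 = 5^2 + 1; sub 6 for 5: 6^2 + 1; = 37; G_2 = 37−1 = 36
step 2: 36 = 6^2; sub 7 for 6: 7^2; = 49; G_3 = 49−1 = 48
step 3: 48 = 6·7 + 6; sub 8 for 7: 6·8 + 6; = 54; G_4 = 54−1 = 53
step 4: 53 = 6·8 + 5; sub 9 for 8: 6·9 + 5; = 59; G_5 = 59−1 = 58
step 5: 58 = 6·9 + 4; sub 10 for 9: 6·10 + 4; = 64; G_6 = 64−1 = 63
step 6: 63 = 6·10 + 3; sub 11 for 10: 6·11 + 3; = 69; G_7 = 69−1 = 68
step 7: 68 = 6·11 + 2; sub 12 for 11: 6·12 + 2; = 74; G_8 = 74−1 = 73

18, 26, 36, 48, 53, 58, 63, 68, 73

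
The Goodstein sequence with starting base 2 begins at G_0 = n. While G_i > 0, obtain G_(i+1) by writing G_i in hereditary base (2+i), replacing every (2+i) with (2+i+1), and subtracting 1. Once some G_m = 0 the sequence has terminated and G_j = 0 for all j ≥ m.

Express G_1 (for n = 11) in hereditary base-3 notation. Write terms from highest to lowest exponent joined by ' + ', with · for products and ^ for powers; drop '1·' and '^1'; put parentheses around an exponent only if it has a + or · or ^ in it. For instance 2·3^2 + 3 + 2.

(0) 11|_2 = 2^(2 + 1) + 2 + 1 ↦ 3^(3 + 1) + 3 + 1|_3 = 85 ⇒ 84
(1) 84|_3 = 3^(3 + 1) + 3 ↦ 4^(4 + 1) + 4|_4 = 1028 ⇒ 1027

3^(3 + 1) + 3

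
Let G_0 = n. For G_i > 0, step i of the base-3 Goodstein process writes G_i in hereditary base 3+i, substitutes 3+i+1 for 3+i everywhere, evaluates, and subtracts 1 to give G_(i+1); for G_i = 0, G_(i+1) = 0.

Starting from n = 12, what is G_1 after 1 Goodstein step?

(0) 12|_3 = 3^2 + 3 ↦ 4^2 + 4|_4 = 20 ⇒ 19
(1) 19|_4 = 4^2 + 3 ↦ 5^2 + 3|_5 = 28 ⇒ 27

19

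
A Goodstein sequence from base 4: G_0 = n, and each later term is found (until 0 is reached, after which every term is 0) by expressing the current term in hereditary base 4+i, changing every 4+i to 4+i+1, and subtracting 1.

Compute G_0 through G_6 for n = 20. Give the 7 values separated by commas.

step 0: 20 = 4^2 + 4; sub 5 for 4: 5^2 + 5; = 30; G_1 = 30−1 = 29
step 1: 29 = 5^2 + 4; sub 6 for 5: 6^2 + 4; = 40; G_2 = 40−1 = 39
step 2: 39 = 6^2 + 3; sub 7 for 6: 7^2 + 3; = 52; G_3 = 52−1 = 51
step 3: 51 = 7^2 + 2; sub 8 for 7: 8^2 + 2; = 66; G_4 = 66−1 = 65
step 4: 65 = 8^2 + 1; sub 9 for 8: 9^2 + 1; = 82; G_5 = 82−1 = 81
step 5: 81 = 9^2; sub 10 for 9: 10^2; = 100; G_6 = 100−1 = 99

20, 29, 39, 51, 65, 81, 99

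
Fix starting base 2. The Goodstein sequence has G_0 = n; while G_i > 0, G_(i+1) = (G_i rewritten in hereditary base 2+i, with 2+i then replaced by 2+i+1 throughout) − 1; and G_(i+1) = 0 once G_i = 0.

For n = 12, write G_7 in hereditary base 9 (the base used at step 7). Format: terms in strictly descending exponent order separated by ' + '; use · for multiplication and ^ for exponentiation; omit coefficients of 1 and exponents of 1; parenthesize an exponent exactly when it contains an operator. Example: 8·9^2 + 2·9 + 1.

9^(9 + 1) + 2·9^2 + 9 + 2

base 2: 12 = 2^(2 + 1) + 2^2; at 3: 3^(3 + 1) + 3^3 = 108; next = 107
base 3: 107 = 3^(3 + 1) + 2·3^2 + 2·3 + 2; at 4: 4^(4 + 1) + 2·4^2 + 2·4 + 2 = 1066; next = 1065
base 4: 1065 = 4^(4 + 1) + 2·4^2 + 2·4 + 1; at 5: 5^(5 + 1) + 2·5^2 + 2·5 + 1 = 15686; next = 15685
base 5: 15685 = 5^(5 + 1) + 2·5^2 + 2·5; at 6: 6^(6 + 1) + 2·6^2 + 2·6 = 280020; next = 280019
base 6: 280019 = 6^(6 + 1) + 2·6^2 + 6 + 5; at 7: 7^(7 + 1) + 2·7^2 + 7 + 5 = 5764911; next = 5764910
base 7: 5764910 = 7^(7 + 1) + 2·7^2 + 7 + 4; at 8: 8^(8 + 1) + 2·8^2 + 8 + 4 = 134217868; next = 134217867
base 8: 134217867 = 8^(8 + 1) + 2·8^2 + 8 + 3; at 9: 9^(9 + 1) + 2·9^2 + 9 + 3 = 3486784575; next = 3486784574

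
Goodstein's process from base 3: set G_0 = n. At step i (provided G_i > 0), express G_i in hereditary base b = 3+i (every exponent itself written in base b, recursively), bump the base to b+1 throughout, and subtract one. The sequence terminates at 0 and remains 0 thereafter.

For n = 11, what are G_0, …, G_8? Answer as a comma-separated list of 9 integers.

11, 17, 25, 35, 39, 43, 47, 51, 55

G_0=11  [base 3] 3^2 + 2  →[3↦4]→  4^2 + 2 = 18  −1 ⇒ G_1=17
G_1=17  [base 4] 4^2 + 1  →[4↦5]→  5^2 + 1 = 26  −1 ⇒ G_2=25
G_2=25  [base 5] 5^2  →[5↦6]→  6^2 = 36  −1 ⇒ G_3=35
G_3=35  [base 6] 5·6 + 5  →[6↦7]→  5·7 + 5 = 40  −1 ⇒ G_4=39
G_4=39  [base 7] 5·7 + 4  →[7↦8]→  5·8 + 4 = 44  −1 ⇒ G_5=43
G_5=43  [base 8] 5·8 + 3  →[8↦9]→  5·9 + 3 = 48  −1 ⇒ G_6=47
G_6=47  [base 9] 5·9 + 2  →[9↦10]→  5·10 + 2 = 52  −1 ⇒ G_7=51
G_7=51  [base 10] 5·10 + 1  →[10↦11]→  5·11 + 1 = 56  −1 ⇒ G_8=55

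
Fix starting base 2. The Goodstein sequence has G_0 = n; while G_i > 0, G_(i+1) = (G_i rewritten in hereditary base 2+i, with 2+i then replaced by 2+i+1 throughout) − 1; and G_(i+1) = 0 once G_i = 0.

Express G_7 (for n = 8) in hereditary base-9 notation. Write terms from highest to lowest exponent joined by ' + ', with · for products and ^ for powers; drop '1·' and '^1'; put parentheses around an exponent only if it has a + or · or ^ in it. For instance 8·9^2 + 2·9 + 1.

2·9^9 + 2·9^2 + 9 + 2

step 0: 8 = 2^(2 + 1); sub 3 for 2: 3^(3 + 1); = 81; G_1 = 81−1 = 80
step 1: 80 = 2·3^3 + 2·3^2 + 2·3 + 2; sub 4 for 3: 2·4^4 + 2·4^2 + 2·4 + 2; = 554; G_2 = 554−1 = 553
step 2: 553 = 2·4^4 + 2·4^2 + 2·4 + 1; sub 5 for 4: 2·5^5 + 2·5^2 + 2·5 + 1; = 6311; G_3 = 6311−1 = 6310
step 3: 6310 = 2·5^5 + 2·5^2 + 2·5; sub 6 for 5: 2·6^6 + 2·6^2 + 2·6; = 93396; G_4 = 93396−1 = 93395
step 4: 93395 = 2·6^6 + 2·6^2 + 6 + 5; sub 7 for 6: 2·7^7 + 2·7^2 + 7 + 5; = 1647196; G_5 = 1647196−1 = 1647195
step 5: 1647195 = 2·7^7 + 2·7^2 + 7 + 4; sub 8 for 7: 2·8^8 + 2·8^2 + 8 + 4; = 33554572; G_6 = 33554572−1 = 33554571
step 6: 33554571 = 2·8^8 + 2·8^2 + 8 + 3; sub 9 for 8: 2·9^9 + 2·9^2 + 9 + 3; = 774841152; G_7 = 774841152−1 = 774841151
step 7: 774841151 = 2·9^9 + 2·9^2 + 9 + 2; sub 10 for 9: 2·10^10 + 2·10^2 + 10 + 2; = 20000000212; G_8 = 20000000212−1 = 20000000211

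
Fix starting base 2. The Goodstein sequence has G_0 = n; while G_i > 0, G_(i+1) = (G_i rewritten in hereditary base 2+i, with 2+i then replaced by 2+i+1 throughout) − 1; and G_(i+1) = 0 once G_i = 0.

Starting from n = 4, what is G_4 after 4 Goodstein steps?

G_0 = 4. HB_2(4) = 2^2. Bump = 27. G_1 = 26.
G_1 = 26. HB_3(26) = 2·3^2 + 2·3 + 2. Bump = 42. G_2 = 41.
G_2 = 41. HB_4(41) = 2·4^2 + 2·4 + 1. Bump = 61. G_3 = 60.
G_3 = 60. HB_5(60) = 2·5^2 + 2·5. Bump = 84. G_4 = 83.
G_4 = 83. HB_6(83) = 2·6^2 + 6 + 5. Bump = 110. G_5 = 109.

83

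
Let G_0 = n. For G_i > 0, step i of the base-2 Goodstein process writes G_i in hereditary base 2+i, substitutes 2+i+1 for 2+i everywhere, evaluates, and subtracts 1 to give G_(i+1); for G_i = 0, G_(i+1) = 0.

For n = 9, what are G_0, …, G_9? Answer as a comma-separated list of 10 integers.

9, 81, 1023, 9842, 140743, 2471826, 50333399, 1162263921, 30000003325, 855935016215

9 —HB2→ 2^(2 + 1) + 1 —bump→ 3^(3 + 1) + 1 = 82 —(−1)→ 81
81 —HB3→ 3^(3 + 1) —bump→ 4^(4 + 1) = 1024 —(−1)→ 1023
1023 —HB4→ 3·4^4 + 3·4^3 + 3·4^2 + 3·4 + 3 —bump→ 3·5^5 + 3·5^3 + 3·5^2 + 3·5 + 3 = 9843 —(−1)→ 9842
9842 —HB5→ 3·5^5 + 3·5^3 + 3·5^2 + 3·5 + 2 —bump→ 3·6^6 + 3·6^3 + 3·6^2 + 3·6 + 2 = 140744 —(−1)→ 140743
140743 —HB6→ 3·6^6 + 3·6^3 + 3·6^2 + 3·6 + 1 —bump→ 3·7^7 + 3·7^3 + 3·7^2 + 3·7 + 1 = 2471827 —(−1)→ 2471826
2471826 —HB7→ 3·7^7 + 3·7^3 + 3·7^2 + 3·7 —bump→ 3·8^8 + 3·8^3 + 3·8^2 + 3·8 = 50333400 —(−1)→ 50333399
50333399 —HB8→ 3·8^8 + 3·8^3 + 3·8^2 + 2·8 + 7 —bump→ 3·9^9 + 3·9^3 + 3·9^2 + 2·9 + 7 = 1162263922 —(−1)→ 1162263921
1162263921 —HB9→ 3·9^9 + 3·9^3 + 3·9^2 + 2·9 + 6 —bump→ 3·10^10 + 3·10^3 + 3·10^2 + 2·10 + 6 = 30000003326 —(−1)→ 30000003325
30000003325 —HB10→ 3·10^10 + 3·10^3 + 3·10^2 + 2·10 + 5 —bump→ 3·11^11 + 3·11^3 + 3·11^2 + 2·11 + 5 = 855935016216 —(−1)→ 855935016215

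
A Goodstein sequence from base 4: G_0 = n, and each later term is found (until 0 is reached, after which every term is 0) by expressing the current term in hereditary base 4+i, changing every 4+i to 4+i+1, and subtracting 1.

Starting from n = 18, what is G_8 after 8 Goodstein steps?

i=0: 18 = 4^2 + 2 (b=4); 4→5: 5^2 + 2 = 27; 27−1 = 26
i=1: 26 = 5^2 + 1 (b=5); 5→6: 6^2 + 1 = 37; 37−1 = 36
i=2: 36 = 6^2 (b=6); 6→7: 7^2 = 49; 49−1 = 48
i=3: 48 = 6·7 + 6 (b=7); 7→8: 6·8 + 6 = 54; 54−1 = 53
i=4: 53 = 6·8 + 5 (b=8); 8→9: 6·9 + 5 = 59; 59−1 = 58
i=5: 58 = 6·9 + 4 (b=9); 9→10: 6·10 + 4 = 64; 64−1 = 63
i=6: 63 = 6·10 + 3 (b=10); 10→11: 6·11 + 3 = 69; 69−1 = 68
i=7: 68 = 6·11 + 2 (b=11); 11→12: 6·12 + 2 = 74; 74−1 = 73

73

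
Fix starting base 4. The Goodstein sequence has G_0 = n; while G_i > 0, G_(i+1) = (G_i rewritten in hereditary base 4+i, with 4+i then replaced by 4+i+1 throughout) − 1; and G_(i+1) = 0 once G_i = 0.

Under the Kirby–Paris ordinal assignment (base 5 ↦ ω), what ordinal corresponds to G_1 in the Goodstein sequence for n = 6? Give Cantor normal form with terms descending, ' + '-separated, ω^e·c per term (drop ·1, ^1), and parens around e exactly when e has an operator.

6 —HB4→ 4 + 2 —bump→ 5 + 2 = 7 —(−1)→ 6
6 —HB5→ 5 + 1 —bump→ 6 + 1 = 7 —(−1)→ 6

ω + 1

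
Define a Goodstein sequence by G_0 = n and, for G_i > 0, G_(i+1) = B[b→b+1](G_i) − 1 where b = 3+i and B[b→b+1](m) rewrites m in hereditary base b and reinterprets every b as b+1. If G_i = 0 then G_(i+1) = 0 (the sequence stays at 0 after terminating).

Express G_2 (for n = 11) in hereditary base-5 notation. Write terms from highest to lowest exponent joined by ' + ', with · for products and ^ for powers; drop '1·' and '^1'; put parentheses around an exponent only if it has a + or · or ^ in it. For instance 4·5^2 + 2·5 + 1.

11 —HB3→ 3^2 + 2 —bump→ 4^2 + 2 = 18 —(−1)→ 17
17 —HB4→ 4^2 + 1 —bump→ 5^2 + 1 = 26 —(−1)→ 25
25 —HB5→ 5^2 —bump→ 6^2 = 36 —(−1)→ 35

5^2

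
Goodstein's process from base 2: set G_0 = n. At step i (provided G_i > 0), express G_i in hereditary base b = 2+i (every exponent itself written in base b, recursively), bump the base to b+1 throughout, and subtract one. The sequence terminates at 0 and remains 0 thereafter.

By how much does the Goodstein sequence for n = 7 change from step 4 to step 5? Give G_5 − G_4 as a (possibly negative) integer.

base 2: 7 = 2^2 + 2 + 1; at 3: 3^3 + 3 + 1 = 31; next = 30
base 3: 30 = 3^3 + 3; at 4: 4^4 + 4 = 260; next = 259
base 4: 259 = 4^4 + 3; at 5: 5^5 + 3 = 3128; next = 3127
base 5: 3127 = 5^5 + 2; at 6: 6^6 + 2 = 46658; next = 46657
base 6: 46657 = 6^6 + 1; at 7: 7^7 + 1 = 823544; next = 823543

776886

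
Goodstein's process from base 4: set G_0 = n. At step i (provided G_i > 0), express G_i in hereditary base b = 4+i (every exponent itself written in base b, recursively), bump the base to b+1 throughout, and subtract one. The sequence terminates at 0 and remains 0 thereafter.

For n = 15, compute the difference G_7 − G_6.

1

base 4: 15 = 3·4 + 3; at 5: 3·5 + 3 = 18; next = 17
base 5: 17 = 3·5 + 2; at 6: 3·6 + 2 = 20; next = 19
base 6: 19 = 3·6 + 1; at 7: 3·7 + 1 = 22; next = 21
base 7: 21 = 3·7; at 8: 3·8 = 24; next = 23
base 8: 23 = 2·8 + 7; at 9: 2·9 + 7 = 25; next = 24
base 9: 24 = 2·9 + 6; at 10: 2·10 + 6 = 26; next = 25
base 10: 25 = 2·10 + 5; at 11: 2·11 + 5 = 27; next = 26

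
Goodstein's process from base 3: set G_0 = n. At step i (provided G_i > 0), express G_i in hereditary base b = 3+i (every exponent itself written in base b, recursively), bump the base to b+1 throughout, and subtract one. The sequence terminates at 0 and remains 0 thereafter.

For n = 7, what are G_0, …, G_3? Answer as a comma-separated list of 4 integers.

[0] 7 ≡ 2·3 + 1 (base 3). Lift 4: 9. −1: 8.
[1] 8 ≡ 2·4 (base 4). Lift 5: 10. −1: 9.
[2] 9 ≡ 5 + 4 (base 5). Lift 6: 10. −1: 9.

7, 8, 9, 9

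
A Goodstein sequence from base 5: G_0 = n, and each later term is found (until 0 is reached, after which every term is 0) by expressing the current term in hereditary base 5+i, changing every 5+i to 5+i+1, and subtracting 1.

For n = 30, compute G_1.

41

[0] 30 ≡ 5^2 + 5 (base 5). Lift 6: 42. −1: 41.
[1] 41 ≡ 6^2 + 5 (base 6). Lift 7: 54. −1: 53.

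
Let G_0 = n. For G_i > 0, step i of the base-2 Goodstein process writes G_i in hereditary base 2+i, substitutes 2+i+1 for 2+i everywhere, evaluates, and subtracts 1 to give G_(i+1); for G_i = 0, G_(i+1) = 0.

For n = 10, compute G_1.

83

G_0=10  [base 2] 2^(2 + 1) + 2  →[2↦3]→  3^(3 + 1) + 3 = 84  −1 ⇒ G_1=83
G_1=83  [base 3] 3^(3 + 1) + 2  →[3↦4]→  4^(4 + 1) + 2 = 1026  −1 ⇒ G_2=1025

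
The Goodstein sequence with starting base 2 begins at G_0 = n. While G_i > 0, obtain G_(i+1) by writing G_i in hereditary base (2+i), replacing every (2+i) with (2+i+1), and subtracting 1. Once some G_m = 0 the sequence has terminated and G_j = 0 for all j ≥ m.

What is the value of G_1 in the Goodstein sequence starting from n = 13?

108

[0] 13 ≡ 2^(2 + 1) + 2^2 + 1 (base 2). Lift 3: 109. −1: 108.
[1] 108 ≡ 3^(3 + 1) + 3^3 (base 3). Lift 4: 1280. −1: 1279.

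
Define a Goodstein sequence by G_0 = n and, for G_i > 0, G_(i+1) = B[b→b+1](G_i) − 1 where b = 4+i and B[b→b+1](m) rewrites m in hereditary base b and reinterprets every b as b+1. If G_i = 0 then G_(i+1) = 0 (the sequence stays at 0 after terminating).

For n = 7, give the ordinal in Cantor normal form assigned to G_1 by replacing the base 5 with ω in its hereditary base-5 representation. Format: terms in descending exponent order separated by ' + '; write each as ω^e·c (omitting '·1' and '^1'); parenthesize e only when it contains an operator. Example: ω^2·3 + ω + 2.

step 0: 7 = 4 + 3; sub 5 for 4: 5 + 3; = 8; G_1 = 8−1 = 7
step 1: 7 = 5 + 2; sub 6 for 5: 6 + 2; = 8; G_2 = 8−1 = 7

ω + 2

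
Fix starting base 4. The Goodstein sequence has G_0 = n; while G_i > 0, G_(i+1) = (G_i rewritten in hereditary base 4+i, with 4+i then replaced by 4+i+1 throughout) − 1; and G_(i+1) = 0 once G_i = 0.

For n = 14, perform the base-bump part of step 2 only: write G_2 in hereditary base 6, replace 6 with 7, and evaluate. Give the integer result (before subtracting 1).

21

(0) 14|_4 = 3·4 + 2 ↦ 3·5 + 2|_5 = 17 ⇒ 16
(1) 16|_5 = 3·5 + 1 ↦ 3·6 + 1|_6 = 19 ⇒ 18
(2) 18|_6 = 3·6 ↦ 3·7|_7 = 21 ⇒ 20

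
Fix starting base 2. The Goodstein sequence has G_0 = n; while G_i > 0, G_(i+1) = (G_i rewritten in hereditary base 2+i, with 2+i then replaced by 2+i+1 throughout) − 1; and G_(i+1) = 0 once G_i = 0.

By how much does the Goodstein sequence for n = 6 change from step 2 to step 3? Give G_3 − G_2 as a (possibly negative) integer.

2868

G_0 = 6. HB_2(6) = 2^2 + 2. Bump = 30. G_1 = 29.
G_1 = 29. HB_3(29) = 3^3 + 2. Bump = 258. G_2 = 257.
G_2 = 257. HB_4(257) = 4^4 + 1. Bump = 3126. G_3 = 3125.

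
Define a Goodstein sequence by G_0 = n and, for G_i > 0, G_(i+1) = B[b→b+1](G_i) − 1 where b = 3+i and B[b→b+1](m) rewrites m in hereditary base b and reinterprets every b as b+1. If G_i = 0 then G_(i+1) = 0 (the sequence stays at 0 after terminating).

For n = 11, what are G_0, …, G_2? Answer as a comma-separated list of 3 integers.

base 3: 11 = 3^2 + 2; at 4: 4^2 + 2 = 18; next = 17
base 4: 17 = 4^2 + 1; at 5: 5^2 + 1 = 26; next = 25

11, 17, 25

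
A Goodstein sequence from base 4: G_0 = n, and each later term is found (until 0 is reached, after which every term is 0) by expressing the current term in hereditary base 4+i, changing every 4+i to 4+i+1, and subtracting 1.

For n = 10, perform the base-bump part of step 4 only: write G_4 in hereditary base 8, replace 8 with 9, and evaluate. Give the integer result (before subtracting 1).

14

step 0: 10 = 2·4 + 2; sub 5 for 4: 2·5 + 2; = 12; G_1 = 12−1 = 11
step 1: 11 = 2·5 + 1; sub 6 for 5: 2·6 + 1; = 13; G_2 = 13−1 = 12
step 2: 12 = 2·6; sub 7 for 6: 2·7; = 14; G_3 = 14−1 = 13
step 3: 13 = 7 + 6; sub 8 for 7: 8 + 6; = 14; G_4 = 14−1 = 13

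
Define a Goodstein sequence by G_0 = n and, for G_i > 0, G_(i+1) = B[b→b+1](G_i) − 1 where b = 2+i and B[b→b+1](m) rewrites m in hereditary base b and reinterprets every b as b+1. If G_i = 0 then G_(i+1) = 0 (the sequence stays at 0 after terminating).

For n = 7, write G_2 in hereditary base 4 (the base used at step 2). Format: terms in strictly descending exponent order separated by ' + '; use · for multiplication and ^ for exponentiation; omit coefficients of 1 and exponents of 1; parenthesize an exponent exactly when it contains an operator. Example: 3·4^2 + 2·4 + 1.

4^4 + 3

G_0=7  [base 2] 2^2 + 2 + 1  →[2↦3]→  3^3 + 3 + 1 = 31  −1 ⇒ G_1=30
G_1=30  [base 3] 3^3 + 3  →[3↦4]→  4^4 + 4 = 260  −1 ⇒ G_2=259
G_2=259  [base 4] 4^4 + 3  →[4↦5]→  5^5 + 3 = 3128  −1 ⇒ G_3=3127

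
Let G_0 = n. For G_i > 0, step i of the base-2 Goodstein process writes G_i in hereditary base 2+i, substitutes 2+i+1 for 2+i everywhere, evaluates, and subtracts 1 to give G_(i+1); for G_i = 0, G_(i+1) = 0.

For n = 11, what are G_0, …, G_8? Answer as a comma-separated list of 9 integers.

[0] 11 ≡ 2^(2 + 1) + 2 + 1 (base 2). Lift 3: 85. −1: 84.
[1] 84 ≡ 3^(3 + 1) + 3 (base 3). Lift 4: 1028. −1: 1027.
[2] 1027 ≡ 4^(4 + 1) + 3 (base 4). Lift 5: 15628. −1: 15627.
[3] 15627 ≡ 5^(5 + 1) + 2 (base 5). Lift 6: 279938. −1: 279937.
[4] 279937 ≡ 6^(6 + 1) + 1 (base 6). Lift 7: 5764802. −1: 5764801.
[5] 5764801 ≡ 7^(7 + 1) (base 7). Lift 8: 134217728. −1: 134217727.
[6] 134217727 ≡ 7·8^8 + 7·8^7 + 7·8^6 + 7·8^5 + 7·8^4 + 7·8^3 + 7·8^2 + 7·8 + 7 (base 8). Lift 9: 2749609303. −1: 2749609302.
[7] 2749609302 ≡ 7·9^9 + 7·9^7 + 7·9^6 + 7·9^5 + 7·9^4 + 7·9^3 + 7·9^2 + 7·9 + 6 (base 9). Lift 10: 70077777776. −1: 70077777775.

11, 84, 1027, 15627, 279937, 5764801, 134217727, 2749609302, 70077777775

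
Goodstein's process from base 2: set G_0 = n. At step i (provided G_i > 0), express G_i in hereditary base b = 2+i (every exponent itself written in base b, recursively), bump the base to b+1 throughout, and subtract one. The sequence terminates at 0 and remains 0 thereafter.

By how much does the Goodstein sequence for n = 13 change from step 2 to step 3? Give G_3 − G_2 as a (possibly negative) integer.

14813

G_0=13  [base 2] 2^(2 + 1) + 2^2 + 1  →[2↦3]→  3^(3 + 1) + 3^3 + 1 = 109  −1 ⇒ G_1=108
G_1=108  [base 3] 3^(3 + 1) + 3^3  →[3↦4]→  4^(4 + 1) + 4^4 = 1280  −1 ⇒ G_2=1279
G_2=1279  [base 4] 4^(4 + 1) + 3·4^3 + 3·4^2 + 3·4 + 3  →[4↦5]→  5^(5 + 1) + 3·5^3 + 3·5^2 + 3·5 + 3 = 16093  −1 ⇒ G_3=16092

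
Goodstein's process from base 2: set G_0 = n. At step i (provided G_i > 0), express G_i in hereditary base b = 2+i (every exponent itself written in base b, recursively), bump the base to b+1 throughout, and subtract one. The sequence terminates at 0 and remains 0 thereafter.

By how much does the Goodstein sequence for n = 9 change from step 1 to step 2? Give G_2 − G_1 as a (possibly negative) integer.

[0] 9 ≡ 2^(2 + 1) + 1 (base 2). Lift 3: 82. −1: 81.
[1] 81 ≡ 3^(3 + 1) (base 3). Lift 4: 1024. −1: 1023.

942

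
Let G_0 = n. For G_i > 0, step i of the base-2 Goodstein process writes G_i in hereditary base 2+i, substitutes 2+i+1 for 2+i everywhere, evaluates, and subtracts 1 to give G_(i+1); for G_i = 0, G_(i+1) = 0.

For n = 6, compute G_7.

i=0: 6 = 2^2 + 2 (b=2); 2→3: 3^3 + 3 = 30; 30−1 = 29
i=1: 29 = 3^3 + 2 (b=3); 3→4: 4^4 + 2 = 258; 258−1 = 257
i=2: 257 = 4^4 + 1 (b=4); 4→5: 5^5 + 1 = 3126; 3126−1 = 3125
i=3: 3125 = 5^5 (b=5); 5→6: 6^6 = 46656; 46656−1 = 46655
i=4: 46655 = 5·6^5 + 5·6^4 + 5·6^3 + 5·6^2 + 5·6 + 5 (b=6); 6→7: 5·7^5 + 5·7^4 + 5·7^3 + 5·7^2 + 5·7 + 5 = 98040; 98040−1 = 98039
i=5: 98039 = 5·7^5 + 5·7^4 + 5·7^3 + 5·7^2 + 5·7 + 4 (b=7); 7→8: 5·8^5 + 5·8^4 + 5·8^3 + 5·8^2 + 5·8 + 4 = 187244; 187244−1 = 187243
i=6: 187243 = 5·8^5 + 5·8^4 + 5·8^3 + 5·8^2 + 5·8 + 3 (b=8); 8→9: 5·9^5 + 5·9^4 + 5·9^3 + 5·9^2 + 5·9 + 3 = 332148; 332148−1 = 332147

332147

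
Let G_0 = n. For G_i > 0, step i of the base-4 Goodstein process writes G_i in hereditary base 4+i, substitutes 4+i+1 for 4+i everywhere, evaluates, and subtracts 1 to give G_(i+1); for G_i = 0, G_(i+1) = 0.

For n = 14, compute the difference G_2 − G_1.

14 —HB4→ 3·4 + 2 —bump→ 3·5 + 2 = 17 —(−1)→ 16
16 —HB5→ 3·5 + 1 —bump→ 3·6 + 1 = 19 —(−1)→ 18

2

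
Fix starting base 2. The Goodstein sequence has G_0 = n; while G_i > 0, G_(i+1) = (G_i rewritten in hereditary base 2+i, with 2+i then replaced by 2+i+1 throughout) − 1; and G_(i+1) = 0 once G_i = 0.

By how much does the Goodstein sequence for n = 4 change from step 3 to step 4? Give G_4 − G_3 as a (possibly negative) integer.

G_0=4  [base 2] 2^2  →[2↦3]→  3^3 = 27  −1 ⇒ G_1=26
G_1=26  [base 3] 2·3^2 + 2·3 + 2  →[3↦4]→  2·4^2 + 2·4 + 2 = 42  −1 ⇒ G_2=41
G_2=41  [base 4] 2·4^2 + 2·4 + 1  →[4↦5]→  2·5^2 + 2·5 + 1 = 61  −1 ⇒ G_3=60
G_3=60  [base 5] 2·5^2 + 2·5  →[5↦6]→  2·6^2 + 2·6 = 84  −1 ⇒ G_4=83

23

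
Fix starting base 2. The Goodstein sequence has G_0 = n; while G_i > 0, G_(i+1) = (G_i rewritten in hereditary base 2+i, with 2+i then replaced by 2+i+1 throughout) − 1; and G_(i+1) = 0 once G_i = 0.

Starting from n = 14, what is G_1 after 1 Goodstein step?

i=0: 14 = 2^(2 + 1) + 2^2 + 2 (b=2); 2→3: 3^(3 + 1) + 3^3 + 3 = 111; 111−1 = 110
i=1: 110 = 3^(3 + 1) + 3^3 + 2 (b=3); 3→4: 4^(4 + 1) + 4^4 + 2 = 1282; 1282−1 = 1281

110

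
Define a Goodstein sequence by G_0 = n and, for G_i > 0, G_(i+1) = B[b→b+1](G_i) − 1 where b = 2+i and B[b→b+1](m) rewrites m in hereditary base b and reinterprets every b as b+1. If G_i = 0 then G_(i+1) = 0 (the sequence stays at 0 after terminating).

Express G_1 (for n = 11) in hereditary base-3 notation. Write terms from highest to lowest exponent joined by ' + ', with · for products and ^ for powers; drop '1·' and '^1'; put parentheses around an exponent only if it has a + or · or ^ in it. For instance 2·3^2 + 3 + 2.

(0) 11|_2 = 2^(2 + 1) + 2 + 1 ↦ 3^(3 + 1) + 3 + 1|_3 = 85 ⇒ 84
(1) 84|_3 = 3^(3 + 1) + 3 ↦ 4^(4 + 1) + 4|_4 = 1028 ⇒ 1027

3^(3 + 1) + 3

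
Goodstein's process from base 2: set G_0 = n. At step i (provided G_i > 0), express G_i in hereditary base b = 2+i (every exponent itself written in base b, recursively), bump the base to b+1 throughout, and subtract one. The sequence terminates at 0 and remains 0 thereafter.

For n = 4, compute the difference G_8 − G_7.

38

i=0: 4 = 2^2 (b=2); 2→3: 3^3 = 27; 27−1 = 26
i=1: 26 = 2·3^2 + 2·3 + 2 (b=3); 3→4: 2·4^2 + 2·4 + 2 = 42; 42−1 = 41
i=2: 41 = 2·4^2 + 2·4 + 1 (b=4); 4→5: 2·5^2 + 2·5 + 1 = 61; 61−1 = 60
i=3: 60 = 2·5^2 + 2·5 (b=5); 5→6: 2·6^2 + 2·6 = 84; 84−1 = 83
i=4: 83 = 2·6^2 + 6 + 5 (b=6); 6→7: 2·7^2 + 7 + 5 = 110; 110−1 = 109
i=5: 109 = 2·7^2 + 7 + 4 (b=7); 7→8: 2·8^2 + 8 + 4 = 140; 140−1 = 139
i=6: 139 = 2·8^2 + 8 + 3 (b=8); 8→9: 2·9^2 + 9 + 3 = 174; 174−1 = 173
i=7: 173 = 2·9^2 + 9 + 2 (b=9); 9→10: 2·10^2 + 10 + 2 = 212; 212−1 = 211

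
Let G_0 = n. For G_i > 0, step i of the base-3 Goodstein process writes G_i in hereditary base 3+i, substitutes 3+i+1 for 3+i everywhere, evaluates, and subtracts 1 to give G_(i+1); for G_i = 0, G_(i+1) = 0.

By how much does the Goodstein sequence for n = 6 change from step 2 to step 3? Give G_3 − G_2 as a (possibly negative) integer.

0

G_0 = 6. HB_3(6) = 2·3. Bump = 8. G_1 = 7.
G_1 = 7. HB_4(7) = 4 + 3. Bump = 8. G_2 = 7.
G_2 = 7. HB_5(7) = 5 + 2. Bump = 8. G_3 = 7.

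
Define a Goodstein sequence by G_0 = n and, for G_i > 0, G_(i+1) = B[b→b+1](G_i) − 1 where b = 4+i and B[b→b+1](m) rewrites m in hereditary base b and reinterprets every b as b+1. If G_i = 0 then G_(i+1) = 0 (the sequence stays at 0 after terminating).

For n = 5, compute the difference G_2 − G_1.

(0) 5|_4 = 4 + 1 ↦ 5 + 1|_5 = 6 ⇒ 5
(1) 5|_5 = 5 ↦ 6|_6 = 6 ⇒ 5

0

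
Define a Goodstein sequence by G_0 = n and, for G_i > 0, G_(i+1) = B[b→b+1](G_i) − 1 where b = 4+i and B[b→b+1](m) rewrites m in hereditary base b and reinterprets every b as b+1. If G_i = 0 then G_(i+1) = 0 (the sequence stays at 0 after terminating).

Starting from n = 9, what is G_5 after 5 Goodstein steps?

11

9 —HB4→ 2·4 + 1 —bump→ 2·5 + 1 = 11 —(−1)→ 10
10 —HB5→ 2·5 —bump→ 2·6 = 12 —(−1)→ 11
11 —HB6→ 6 + 5 —bump→ 7 + 5 = 12 —(−1)→ 11
11 —HB7→ 7 + 4 —bump→ 8 + 4 = 12 —(−1)→ 11
11 —HB8→ 8 + 3 —bump→ 9 + 3 = 12 —(−1)→ 11
11 —HB9→ 9 + 2 —bump→ 10 + 2 = 12 —(−1)→ 11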